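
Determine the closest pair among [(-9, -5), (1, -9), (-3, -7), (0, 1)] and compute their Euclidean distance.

Computing all pairwise distances among 4 points:

d((-9, -5), (1, -9)) = 10.7703
d((-9, -5), (-3, -7)) = 6.3246
d((-9, -5), (0, 1)) = 10.8167
d((1, -9), (-3, -7)) = 4.4721 <-- minimum
d((1, -9), (0, 1)) = 10.0499
d((-3, -7), (0, 1)) = 8.544

Closest pair: (1, -9) and (-3, -7) with distance 4.4721

The closest pair is (1, -9) and (-3, -7) with Euclidean distance 4.4721. For 4 points, brute-force pairwise comparison is shown above. For large n, the divide-and-conquer algorithm (sort by x, recurse on halves, check the dividing strip) achieves O(n log n).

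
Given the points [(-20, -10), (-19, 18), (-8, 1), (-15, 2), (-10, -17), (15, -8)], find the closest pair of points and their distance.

Computing all pairwise distances among 6 points:

d((-20, -10), (-19, 18)) = 28.0179
d((-20, -10), (-8, 1)) = 16.2788
d((-20, -10), (-15, 2)) = 13.0
d((-20, -10), (-10, -17)) = 12.2066
d((-20, -10), (15, -8)) = 35.0571
d((-19, 18), (-8, 1)) = 20.2485
d((-19, 18), (-15, 2)) = 16.4924
d((-19, 18), (-10, -17)) = 36.1386
d((-19, 18), (15, -8)) = 42.8019
d((-8, 1), (-15, 2)) = 7.0711 <-- minimum
d((-8, 1), (-10, -17)) = 18.1108
d((-8, 1), (15, -8)) = 24.6982
d((-15, 2), (-10, -17)) = 19.6469
d((-15, 2), (15, -8)) = 31.6228
d((-10, -17), (15, -8)) = 26.5707

Closest pair: (-8, 1) and (-15, 2) with distance 7.0711

The closest pair is (-8, 1) and (-15, 2) with Euclidean distance 7.0711. For 6 points, brute-force pairwise comparison is shown above. For large n, the divide-and-conquer algorithm (sort by x, recurse on halves, check the dividing strip) achieves O(n log n).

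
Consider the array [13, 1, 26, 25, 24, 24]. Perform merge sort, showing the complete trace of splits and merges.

Merge sort trace:

Split: [13, 1, 26, 25, 24, 24] -> [13, 1, 26] and [25, 24, 24]
  Split: [13, 1, 26] -> [13] and [1, 26]
    Split: [1, 26] -> [1] and [26]
    Merge: [1] + [26] -> [1, 26]
  Merge: [13] + [1, 26] -> [1, 13, 26]
  Split: [25, 24, 24] -> [25] and [24, 24]
    Split: [24, 24] -> [24] and [24]
    Merge: [24] + [24] -> [24, 24]
  Merge: [25] + [24, 24] -> [24, 24, 25]
Merge: [1, 13, 26] + [24, 24, 25] -> [1, 13, 24, 24, 25, 26]

Final sorted array: [1, 13, 24, 24, 25, 26]

The merge sort proceeds by recursively splitting the array and merging sorted halves.
After all merges, the sorted array is [1, 13, 24, 24, 25, 26].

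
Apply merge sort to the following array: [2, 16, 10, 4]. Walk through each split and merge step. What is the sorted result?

Merge sort trace:

Split: [2, 16, 10, 4] -> [2, 16] and [10, 4]
  Split: [2, 16] -> [2] and [16]
  Merge: [2] + [16] -> [2, 16]
  Split: [10, 4] -> [10] and [4]
  Merge: [10] + [4] -> [4, 10]
Merge: [2, 16] + [4, 10] -> [2, 4, 10, 16]

Final sorted array: [2, 4, 10, 16]

The merge sort proceeds by recursively splitting the array and merging sorted halves.
After all merges, the sorted array is [2, 4, 10, 16].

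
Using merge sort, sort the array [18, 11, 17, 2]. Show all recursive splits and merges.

Merge sort trace:

Split: [18, 11, 17, 2] -> [18, 11] and [17, 2]
  Split: [18, 11] -> [18] and [11]
  Merge: [18] + [11] -> [11, 18]
  Split: [17, 2] -> [17] and [2]
  Merge: [17] + [2] -> [2, 17]
Merge: [11, 18] + [2, 17] -> [2, 11, 17, 18]

Final sorted array: [2, 11, 17, 18]

The merge sort proceeds by recursively splitting the array and merging sorted halves.
After all merges, the sorted array is [2, 11, 17, 18].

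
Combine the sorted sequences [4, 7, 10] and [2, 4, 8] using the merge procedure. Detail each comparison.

Merging process:

Compare 4 vs 2: take 2 from right. Merged: [2]
Compare 4 vs 4: take 4 from left. Merged: [2, 4]
Compare 7 vs 4: take 4 from right. Merged: [2, 4, 4]
Compare 7 vs 8: take 7 from left. Merged: [2, 4, 4, 7]
Compare 10 vs 8: take 8 from right. Merged: [2, 4, 4, 7, 8]
Append remaining from left: [10]. Merged: [2, 4, 4, 7, 8, 10]

Final merged array: [2, 4, 4, 7, 8, 10]
Total comparisons: 5

The merged array is [2, 4, 4, 7, 8, 10], requiring 5 comparisons. The merge step runs in O(n) time where n is the total number of elements.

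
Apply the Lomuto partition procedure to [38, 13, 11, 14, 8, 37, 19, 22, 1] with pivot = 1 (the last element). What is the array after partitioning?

Lomuto partition with pivot = 1:

Initial array: [38, 13, 11, 14, 8, 37, 19, 22, 1]

arr[0]=38 > 1: no swap
arr[1]=13 > 1: no swap
arr[2]=11 > 1: no swap
arr[3]=14 > 1: no swap
arr[4]=8 > 1: no swap
arr[5]=37 > 1: no swap
arr[6]=19 > 1: no swap
arr[7]=22 > 1: no swap

Place pivot at position 0: [1, 13, 11, 14, 8, 37, 19, 22, 38]
Pivot position: 0

After partitioning with pivot 1, the array becomes [1, 13, 11, 14, 8, 37, 19, 22, 38]. The pivot is placed at index 0. All elements to the left of the pivot are <= 1, and all elements to the right are > 1.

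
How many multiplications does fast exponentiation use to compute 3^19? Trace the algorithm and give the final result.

Computing 3^19 by squaring (build up from 3^1; each line after the first costs one multiplication):

3^1 = 3
3^2 = (3^1)^2 = 3^2 = 9
3^4 = (3^2)^2 = 9^2 = 81
3^8 = (3^4)^2 = 81^2 = 6561
3^9 = 3 * 3^8 = 3 * 6561 = 19683
3^18 = (3^9)^2 = 19683^2 = 387420489
3^19 = 3 * 3^18 = 3 * 387420489 = 1162261467

Result: 1162261467
Multiplications needed: 6 (6 lines after 3^1)

3^19 = 1162261467. Using exponentiation by squaring, this requires 6 multiplications. The key idea: if the exponent is even, square the half-power; if odd, multiply by the base once.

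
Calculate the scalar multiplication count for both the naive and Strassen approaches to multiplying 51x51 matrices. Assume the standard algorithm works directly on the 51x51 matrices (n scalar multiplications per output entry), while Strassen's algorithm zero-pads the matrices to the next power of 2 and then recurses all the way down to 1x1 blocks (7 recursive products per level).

Matrix multiplication for 51x51 matrices:

Strassen's algorithm requires power-of-2 dimensions. Pad 51x51 to 64x64 (next power of 2).

Standard algorithm: 51^3 = 132651 multiplications
Strassen's algorithm: 7^(log2(64)) = 7^6 = 117649 multiplications
Savings: 132651 - 117649 = 15002 multiplications

Standard: 132651 multiplications (51^3). Strassen: 117649 multiplications (7^6, after padding to 64x64). Strassen reduces 8 recursive multiplications to 7 at each level.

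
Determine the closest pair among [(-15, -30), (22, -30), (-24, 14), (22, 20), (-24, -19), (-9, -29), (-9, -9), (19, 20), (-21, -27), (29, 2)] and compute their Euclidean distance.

Computing all pairwise distances among 10 points:

d((-15, -30), (22, -30)) = 37.0
d((-15, -30), (-24, 14)) = 44.911
d((-15, -30), (22, 20)) = 62.2013
d((-15, -30), (-24, -19)) = 14.2127
d((-15, -30), (-9, -29)) = 6.0828
d((-15, -30), (-9, -9)) = 21.8403
d((-15, -30), (19, 20)) = 60.4649
d((-15, -30), (-21, -27)) = 6.7082
d((-15, -30), (29, 2)) = 54.4059
d((22, -30), (-24, 14)) = 63.6553
d((22, -30), (22, 20)) = 50.0
d((22, -30), (-24, -19)) = 47.2969
d((22, -30), (-9, -29)) = 31.0161
d((22, -30), (-9, -9)) = 37.4433
d((22, -30), (19, 20)) = 50.0899
d((22, -30), (-21, -27)) = 43.1045
d((22, -30), (29, 2)) = 32.7567
d((-24, 14), (22, 20)) = 46.3897
d((-24, 14), (-24, -19)) = 33.0
d((-24, 14), (-9, -29)) = 45.5412
d((-24, 14), (-9, -9)) = 27.4591
d((-24, 14), (19, 20)) = 43.4166
d((-24, 14), (-21, -27)) = 41.1096
d((-24, 14), (29, 2)) = 54.3415
d((22, 20), (-24, -19)) = 60.3075
d((22, 20), (-9, -29)) = 57.9828
d((22, 20), (-9, -9)) = 42.45
d((22, 20), (19, 20)) = 3.0 <-- minimum
d((22, 20), (-21, -27)) = 63.7024
d((22, 20), (29, 2)) = 19.3132
d((-24, -19), (-9, -29)) = 18.0278
d((-24, -19), (-9, -9)) = 18.0278
d((-24, -19), (19, 20)) = 58.0517
d((-24, -19), (-21, -27)) = 8.544
d((-24, -19), (29, 2)) = 57.0088
d((-9, -29), (-9, -9)) = 20.0
d((-9, -29), (19, 20)) = 56.4358
d((-9, -29), (-21, -27)) = 12.1655
d((-9, -29), (29, 2)) = 49.0408
d((-9, -9), (19, 20)) = 40.3113
d((-9, -9), (-21, -27)) = 21.6333
d((-9, -9), (29, 2)) = 39.5601
d((19, 20), (-21, -27)) = 61.7171
d((19, 20), (29, 2)) = 20.5913
d((-21, -27), (29, 2)) = 57.8014

Closest pair: (22, 20) and (19, 20) with distance 3.0

The closest pair is (22, 20) and (19, 20) with Euclidean distance 3.0. For 10 points, brute-force pairwise comparison is shown above. For large n, the divide-and-conquer algorithm (sort by x, recurse on halves, check the dividing strip) achieves O(n log n).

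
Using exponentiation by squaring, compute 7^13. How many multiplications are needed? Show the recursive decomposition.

Computing 7^13 by squaring (build up from 7^1; each line after the first costs one multiplication):

7^1 = 7
7^2 = (7^1)^2 = 7^2 = 49
7^3 = 7 * 7^2 = 7 * 49 = 343
7^6 = (7^3)^2 = 343^2 = 117649
7^12 = (7^6)^2 = 117649^2 = 13841287201
7^13 = 7 * 7^12 = 7 * 13841287201 = 96889010407

Result: 96889010407
Multiplications needed: 5 (5 lines after 7^1)

7^13 = 96889010407. Using exponentiation by squaring, this requires 5 multiplications. The key idea: if the exponent is even, square the half-power; if odd, multiply by the base once.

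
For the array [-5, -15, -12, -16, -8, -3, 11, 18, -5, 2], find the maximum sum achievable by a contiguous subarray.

Using Kadane's algorithm on [-5, -15, -12, -16, -8, -3, 11, 18, -5, 2]:

Scanning through the array:
Position 1 (value -15): max_ending_here = -15, max_so_far = -5
Position 2 (value -12): max_ending_here = -12, max_so_far = -5
Position 3 (value -16): max_ending_here = -16, max_so_far = -5
Position 4 (value -8): max_ending_here = -8, max_so_far = -5
Position 5 (value -3): max_ending_here = -3, max_so_far = -3
Position 6 (value 11): max_ending_here = 11, max_so_far = 11
Position 7 (value 18): max_ending_here = 29, max_so_far = 29
Position 8 (value -5): max_ending_here = 24, max_so_far = 29
Position 9 (value 2): max_ending_here = 26, max_so_far = 29

Maximum subarray: [11, 18]
Maximum sum: 29

The maximum subarray is [11, 18] with sum 29. This subarray runs from index 6 to index 7.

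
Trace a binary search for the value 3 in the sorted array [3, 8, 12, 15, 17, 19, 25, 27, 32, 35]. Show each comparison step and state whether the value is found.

Binary search for 3 in [3, 8, 12, 15, 17, 19, 25, 27, 32, 35]:

lo=0, hi=9, mid=4, arr[mid]=17 -> 17 > 3, search left half
lo=0, hi=3, mid=1, arr[mid]=8 -> 8 > 3, search left half
lo=0, hi=0, mid=0, arr[mid]=3 -> Found target at index 0!

Binary search finds 3 at index 0 after 3 comparisons. The search repeatedly halves the search space by comparing with the middle element.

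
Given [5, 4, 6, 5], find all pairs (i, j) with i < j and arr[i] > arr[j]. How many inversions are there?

Finding inversions in [5, 4, 6, 5]:

(0, 1): arr[0]=5 > arr[1]=4
(2, 3): arr[2]=6 > arr[3]=5

Total inversions: 2

The array has 2 inversion(s): (0,1), (2,3). Each pair (i,j) satisfies i < j and arr[i] > arr[j].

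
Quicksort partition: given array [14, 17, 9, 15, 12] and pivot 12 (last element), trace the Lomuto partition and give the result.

Lomuto partition with pivot = 12:

Initial array: [14, 17, 9, 15, 12]

arr[0]=14 > 12: no swap
arr[1]=17 > 12: no swap
arr[2]=9 <= 12: swap with position 0, array becomes [9, 17, 14, 15, 12]
arr[3]=15 > 12: no swap

Place pivot at position 1: [9, 12, 14, 15, 17]
Pivot position: 1

After partitioning with pivot 12, the array becomes [9, 12, 14, 15, 17]. The pivot is placed at index 1. All elements to the left of the pivot are <= 12, and all elements to the right are > 12.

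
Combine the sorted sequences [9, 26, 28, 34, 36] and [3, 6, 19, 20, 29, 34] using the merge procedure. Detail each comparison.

Merging process:

Compare 9 vs 3: take 3 from right. Merged: [3]
Compare 9 vs 6: take 6 from right. Merged: [3, 6]
Compare 9 vs 19: take 9 from left. Merged: [3, 6, 9]
Compare 26 vs 19: take 19 from right. Merged: [3, 6, 9, 19]
Compare 26 vs 20: take 20 from right. Merged: [3, 6, 9, 19, 20]
Compare 26 vs 29: take 26 from left. Merged: [3, 6, 9, 19, 20, 26]
Compare 28 vs 29: take 28 from left. Merged: [3, 6, 9, 19, 20, 26, 28]
Compare 34 vs 29: take 29 from right. Merged: [3, 6, 9, 19, 20, 26, 28, 29]
Compare 34 vs 34: take 34 from left. Merged: [3, 6, 9, 19, 20, 26, 28, 29, 34]
Compare 36 vs 34: take 34 from right. Merged: [3, 6, 9, 19, 20, 26, 28, 29, 34, 34]
Append remaining from left: [36]. Merged: [3, 6, 9, 19, 20, 26, 28, 29, 34, 34, 36]

Final merged array: [3, 6, 9, 19, 20, 26, 28, 29, 34, 34, 36]
Total comparisons: 10

The merged array is [3, 6, 9, 19, 20, 26, 28, 29, 34, 34, 36], requiring 10 comparisons. The merge step runs in O(n) time where n is the total number of elements.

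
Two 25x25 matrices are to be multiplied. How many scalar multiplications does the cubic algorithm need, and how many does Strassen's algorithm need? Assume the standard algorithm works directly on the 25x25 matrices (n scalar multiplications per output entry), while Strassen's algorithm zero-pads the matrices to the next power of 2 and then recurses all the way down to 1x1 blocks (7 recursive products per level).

Matrix multiplication for 25x25 matrices:

Strassen's algorithm requires power-of-2 dimensions. Pad 25x25 to 32x32 (next power of 2).

Standard algorithm: 25^3 = 15625 multiplications
Strassen's algorithm: 7^(log2(32)) = 7^5 = 16807 multiplications
Difference: 15625 - 16807 = -1182 (Strassen uses MORE here due to padding overhead — for small or just-over-power-of-2 n, padding can outweigh the per-level savings)

Standard: 15625 multiplications (25^3). Strassen: 16807 multiplications (7^5, after padding to 32x32). Strassen reduces 8 recursive multiplications to 7 at each level.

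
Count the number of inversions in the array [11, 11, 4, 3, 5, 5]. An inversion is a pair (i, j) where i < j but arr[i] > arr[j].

Finding inversions in [11, 11, 4, 3, 5, 5]:

(0, 2): arr[0]=11 > arr[2]=4
(0, 3): arr[0]=11 > arr[3]=3
(0, 4): arr[0]=11 > arr[4]=5
(0, 5): arr[0]=11 > arr[5]=5
(1, 2): arr[1]=11 > arr[2]=4
(1, 3): arr[1]=11 > arr[3]=3
(1, 4): arr[1]=11 > arr[4]=5
(1, 5): arr[1]=11 > arr[5]=5
(2, 3): arr[2]=4 > arr[3]=3

Total inversions: 9

The array has 9 inversion(s): (0,2), (0,3), (0,4), (0,5), (1,2), (1,3), (1,4), (1,5), (2,3). Each pair (i,j) satisfies i < j and arr[i] > arr[j].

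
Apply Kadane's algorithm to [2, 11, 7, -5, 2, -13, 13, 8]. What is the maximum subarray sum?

Using Kadane's algorithm on [2, 11, 7, -5, 2, -13, 13, 8]:

Scanning through the array:
Position 1 (value 11): max_ending_here = 13, max_so_far = 13
Position 2 (value 7): max_ending_here = 20, max_so_far = 20
Position 3 (value -5): max_ending_here = 15, max_so_far = 20
Position 4 (value 2): max_ending_here = 17, max_so_far = 20
Position 5 (value -13): max_ending_here = 4, max_so_far = 20
Position 6 (value 13): max_ending_here = 17, max_so_far = 20
Position 7 (value 8): max_ending_here = 25, max_so_far = 25

Maximum subarray: [2, 11, 7, -5, 2, -13, 13, 8]
Maximum sum: 25

The maximum subarray is [2, 11, 7, -5, 2, -13, 13, 8] with sum 25. This subarray runs from index 0 to index 7.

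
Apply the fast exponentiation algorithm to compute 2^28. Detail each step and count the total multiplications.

Computing 2^28 by squaring (build up from 2^1; each line after the first costs one multiplication):

2^1 = 2
2^2 = (2^1)^2 = 2^2 = 4
2^3 = 2 * 2^2 = 2 * 4 = 8
2^6 = (2^3)^2 = 8^2 = 64
2^7 = 2 * 2^6 = 2 * 64 = 128
2^14 = (2^7)^2 = 128^2 = 16384
2^28 = (2^14)^2 = 16384^2 = 268435456

Result: 268435456
Multiplications needed: 6 (6 lines after 2^1)

2^28 = 268435456. Using exponentiation by squaring, this requires 6 multiplications. The key idea: if the exponent is even, square the half-power; if odd, multiply by the base once.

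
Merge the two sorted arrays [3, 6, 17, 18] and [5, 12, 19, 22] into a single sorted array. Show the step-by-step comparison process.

Merging process:

Compare 3 vs 5: take 3 from left. Merged: [3]
Compare 6 vs 5: take 5 from right. Merged: [3, 5]
Compare 6 vs 12: take 6 from left. Merged: [3, 5, 6]
Compare 17 vs 12: take 12 from right. Merged: [3, 5, 6, 12]
Compare 17 vs 19: take 17 from left. Merged: [3, 5, 6, 12, 17]
Compare 18 vs 19: take 18 from left. Merged: [3, 5, 6, 12, 17, 18]
Append remaining from right: [19, 22]. Merged: [3, 5, 6, 12, 17, 18, 19, 22]

Final merged array: [3, 5, 6, 12, 17, 18, 19, 22]
Total comparisons: 6

The merged array is [3, 5, 6, 12, 17, 18, 19, 22], requiring 6 comparisons. The merge step runs in O(n) time where n is the total number of elements.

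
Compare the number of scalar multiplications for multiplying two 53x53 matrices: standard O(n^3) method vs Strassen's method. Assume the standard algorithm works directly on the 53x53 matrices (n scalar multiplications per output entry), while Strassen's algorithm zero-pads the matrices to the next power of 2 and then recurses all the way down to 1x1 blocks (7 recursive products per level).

Matrix multiplication for 53x53 matrices:

Strassen's algorithm requires power-of-2 dimensions. Pad 53x53 to 64x64 (next power of 2).

Standard algorithm: 53^3 = 148877 multiplications
Strassen's algorithm: 7^(log2(64)) = 7^6 = 117649 multiplications
Savings: 148877 - 117649 = 31228 multiplications

Standard: 148877 multiplications (53^3). Strassen: 117649 multiplications (7^6, after padding to 64x64). Strassen reduces 8 recursive multiplications to 7 at each level.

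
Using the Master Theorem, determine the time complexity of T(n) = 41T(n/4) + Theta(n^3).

Master Theorem for T(n) = 41T(n/4) + O(n^3):

a = 41, b = 4, c = 3
log_b(a) = log_4(41) = 2.6788

Case 3: c = 3 > log_4(41) = 2.6788
T(n) = O(n^3) = O(n^3)

For T(n) = 41T(n/4) + O(n^3): log_4(41) = 2.6788. This is Case 3 of the Master Theorem (c > log_b(a), work dominated by root), giving O(n^3).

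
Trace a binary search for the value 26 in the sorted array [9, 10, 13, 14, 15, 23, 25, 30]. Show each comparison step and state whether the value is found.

Binary search for 26 in [9, 10, 13, 14, 15, 23, 25, 30]:

lo=0, hi=7, mid=3, arr[mid]=14 -> 14 < 26, search right half
lo=4, hi=7, mid=5, arr[mid]=23 -> 23 < 26, search right half
lo=6, hi=7, mid=6, arr[mid]=25 -> 25 < 26, search right half
lo=7, hi=7, mid=7, arr[mid]=30 -> 30 > 26, search left half
lo=7 > hi=6, target 26 not found

Binary search determines that 26 is not in the array after 4 comparisons. The search space was exhausted without finding the target.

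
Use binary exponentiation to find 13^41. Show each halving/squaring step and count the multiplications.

Computing 13^41 by squaring (build up from 13^1; each line after the first costs one multiplication):

13^1 = 13
13^2 = (13^1)^2 = 13^2 = 169
13^4 = (13^2)^2 = 169^2 = 28561
13^5 = 13 * 13^4 = 13 * 28561 = 371293
13^10 = (13^5)^2 = 371293^2 = 137858491849
13^20 = (13^10)^2 = 137858491849^2 = 19004963774880799438801
13^40 = (13^20)^2 = 19004963774880799438801^2 = 361188648084531445929920877641340156544317601
13^41 = 13 * 13^40 = 13 * 361188648084531445929920877641340156544317601 = 4695452425098908797088971409337422035076128813

Result: 4695452425098908797088971409337422035076128813
Multiplications needed: 7 (7 lines after 13^1)

13^41 = 4695452425098908797088971409337422035076128813. Using exponentiation by squaring, this requires 7 multiplications. The key idea: if the exponent is even, square the half-power; if odd, multiply by the base once.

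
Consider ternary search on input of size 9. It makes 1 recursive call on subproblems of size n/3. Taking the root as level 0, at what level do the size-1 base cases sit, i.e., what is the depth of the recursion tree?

For divide and conquer with division factor 3:

Problem sizes at each level:
Level 0: 9
Level 1: 3
Level 2: 1

The root is level 0 and the size-1 base case is level 2 (the tree spans levels 0 through 2, i.e. 3 levels counting the root), so the depth is the number of divisions: log_3(9) = 2

The recursion tree depth is log_3(9) = 2. At each level, the problem size is divided by 3, so it takes 2 divisions to reduce to a base case of size 1. The algorithm makes 1 recursive call at each level.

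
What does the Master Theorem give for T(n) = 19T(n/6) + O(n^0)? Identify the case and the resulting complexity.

Master Theorem for T(n) = 19T(n/6) + O(n^0):

a = 19, b = 6, c = 0
log_b(a) = log_6(19) = 1.6433

Case 1: c = 0 < log_6(19) = 1.6433
T(n) = O(n^(log_6 19))

For T(n) = 19T(n/6) + O(n^0): log_6(19) = 1.6433. This is Case 1 of the Master Theorem (c < log_b(a), work dominated by leaves), giving O(n^(log_6 19)).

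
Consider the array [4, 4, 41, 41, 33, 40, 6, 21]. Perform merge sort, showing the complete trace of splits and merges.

Merge sort trace:

Split: [4, 4, 41, 41, 33, 40, 6, 21] -> [4, 4, 41, 41] and [33, 40, 6, 21]
  Split: [4, 4, 41, 41] -> [4, 4] and [41, 41]
    Split: [4, 4] -> [4] and [4]
    Merge: [4] + [4] -> [4, 4]
    Split: [41, 41] -> [41] and [41]
    Merge: [41] + [41] -> [41, 41]
  Merge: [4, 4] + [41, 41] -> [4, 4, 41, 41]
  Split: [33, 40, 6, 21] -> [33, 40] and [6, 21]
    Split: [33, 40] -> [33] and [40]
    Merge: [33] + [40] -> [33, 40]
    Split: [6, 21] -> [6] and [21]
    Merge: [6] + [21] -> [6, 21]
  Merge: [33, 40] + [6, 21] -> [6, 21, 33, 40]
Merge: [4, 4, 41, 41] + [6, 21, 33, 40] -> [4, 4, 6, 21, 33, 40, 41, 41]

Final sorted array: [4, 4, 6, 21, 33, 40, 41, 41]

The merge sort proceeds by recursively splitting the array and merging sorted halves.
After all merges, the sorted array is [4, 4, 6, 21, 33, 40, 41, 41].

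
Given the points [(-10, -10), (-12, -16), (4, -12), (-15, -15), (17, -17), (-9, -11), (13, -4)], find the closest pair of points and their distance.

Computing all pairwise distances among 7 points:

d((-10, -10), (-12, -16)) = 6.3246
d((-10, -10), (4, -12)) = 14.1421
d((-10, -10), (-15, -15)) = 7.0711
d((-10, -10), (17, -17)) = 27.8927
d((-10, -10), (-9, -11)) = 1.4142 <-- minimum
d((-10, -10), (13, -4)) = 23.7697
d((-12, -16), (4, -12)) = 16.4924
d((-12, -16), (-15, -15)) = 3.1623
d((-12, -16), (17, -17)) = 29.0172
d((-12, -16), (-9, -11)) = 5.831
d((-12, -16), (13, -4)) = 27.7308
d((4, -12), (-15, -15)) = 19.2354
d((4, -12), (17, -17)) = 13.9284
d((4, -12), (-9, -11)) = 13.0384
d((4, -12), (13, -4)) = 12.0416
d((-15, -15), (17, -17)) = 32.0624
d((-15, -15), (-9, -11)) = 7.2111
d((-15, -15), (13, -4)) = 30.0832
d((17, -17), (-9, -11)) = 26.6833
d((17, -17), (13, -4)) = 13.6015
d((-9, -11), (13, -4)) = 23.0868

Closest pair: (-10, -10) and (-9, -11) with distance 1.4142

The closest pair is (-10, -10) and (-9, -11) with Euclidean distance 1.4142. For 7 points, brute-force pairwise comparison is shown above. For large n, the divide-and-conquer algorithm (sort by x, recurse on halves, check the dividing strip) achieves O(n log n).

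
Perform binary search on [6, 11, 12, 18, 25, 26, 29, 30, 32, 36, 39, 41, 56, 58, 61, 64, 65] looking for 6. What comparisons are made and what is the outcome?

Binary search for 6 in [6, 11, 12, 18, 25, 26, 29, 30, 32, 36, 39, 41, 56, 58, 61, 64, 65]:

lo=0, hi=16, mid=8, arr[mid]=32 -> 32 > 6, search left half
lo=0, hi=7, mid=3, arr[mid]=18 -> 18 > 6, search left half
lo=0, hi=2, mid=1, arr[mid]=11 -> 11 > 6, search left half
lo=0, hi=0, mid=0, arr[mid]=6 -> Found target at index 0!

Binary search finds 6 at index 0 after 4 comparisons. The search repeatedly halves the search space by comparing with the middle element.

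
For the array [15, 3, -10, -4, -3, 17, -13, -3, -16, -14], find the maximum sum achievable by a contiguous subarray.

Using Kadane's algorithm on [15, 3, -10, -4, -3, 17, -13, -3, -16, -14]:

Scanning through the array:
Position 1 (value 3): max_ending_here = 18, max_so_far = 18
Position 2 (value -10): max_ending_here = 8, max_so_far = 18
Position 3 (value -4): max_ending_here = 4, max_so_far = 18
Position 4 (value -3): max_ending_here = 1, max_so_far = 18
Position 5 (value 17): max_ending_here = 18, max_so_far = 18
Position 6 (value -13): max_ending_here = 5, max_so_far = 18
Position 7 (value -3): max_ending_here = 2, max_so_far = 18
Position 8 (value -16): max_ending_here = -14, max_so_far = 18
Position 9 (value -14): max_ending_here = -14, max_so_far = 18

Maximum subarray: [15, 3]
Maximum sum: 18

The maximum subarray is [15, 3] with sum 18. This subarray runs from index 0 to index 1.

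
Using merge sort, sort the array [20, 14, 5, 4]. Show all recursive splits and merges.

Merge sort trace:

Split: [20, 14, 5, 4] -> [20, 14] and [5, 4]
  Split: [20, 14] -> [20] and [14]
  Merge: [20] + [14] -> [14, 20]
  Split: [5, 4] -> [5] and [4]
  Merge: [5] + [4] -> [4, 5]
Merge: [14, 20] + [4, 5] -> [4, 5, 14, 20]

Final sorted array: [4, 5, 14, 20]

The merge sort proceeds by recursively splitting the array and merging sorted halves.
After all merges, the sorted array is [4, 5, 14, 20].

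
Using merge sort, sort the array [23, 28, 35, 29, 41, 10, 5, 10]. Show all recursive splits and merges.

Merge sort trace:

Split: [23, 28, 35, 29, 41, 10, 5, 10] -> [23, 28, 35, 29] and [41, 10, 5, 10]
  Split: [23, 28, 35, 29] -> [23, 28] and [35, 29]
    Split: [23, 28] -> [23] and [28]
    Merge: [23] + [28] -> [23, 28]
    Split: [35, 29] -> [35] and [29]
    Merge: [35] + [29] -> [29, 35]
  Merge: [23, 28] + [29, 35] -> [23, 28, 29, 35]
  Split: [41, 10, 5, 10] -> [41, 10] and [5, 10]
    Split: [41, 10] -> [41] and [10]
    Merge: [41] + [10] -> [10, 41]
    Split: [5, 10] -> [5] and [10]
    Merge: [5] + [10] -> [5, 10]
  Merge: [10, 41] + [5, 10] -> [5, 10, 10, 41]
Merge: [23, 28, 29, 35] + [5, 10, 10, 41] -> [5, 10, 10, 23, 28, 29, 35, 41]

Final sorted array: [5, 10, 10, 23, 28, 29, 35, 41]

The merge sort proceeds by recursively splitting the array and merging sorted halves.
After all merges, the sorted array is [5, 10, 10, 23, 28, 29, 35, 41].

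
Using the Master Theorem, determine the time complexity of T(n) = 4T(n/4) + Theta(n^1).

Master Theorem for T(n) = 4T(n/4) + O(n^1):

a = 4, b = 4, c = 1
log_b(a) = log_4(4) = 1.0000

Case 2: c = 1 = log_4(4) = 1.0000
T(n) = O(n^1 log n) = O(n log n)

For T(n) = 4T(n/4) + O(n^1): log_4(4) = 1.0000. This is Case 2 of the Master Theorem (c = log_b(a), equal work at all levels), giving O(n log n).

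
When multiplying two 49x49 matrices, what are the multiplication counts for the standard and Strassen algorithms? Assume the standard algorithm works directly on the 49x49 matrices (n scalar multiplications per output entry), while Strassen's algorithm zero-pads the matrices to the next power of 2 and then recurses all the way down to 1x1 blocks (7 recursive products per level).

Matrix multiplication for 49x49 matrices:

Strassen's algorithm requires power-of-2 dimensions. Pad 49x49 to 64x64 (next power of 2).

Standard algorithm: 49^3 = 117649 multiplications
Strassen's algorithm: 7^(log2(64)) = 7^6 = 117649 multiplications
Savings: 117649 - 117649 = 0 multiplications

Standard: 117649 multiplications (49^3). Strassen: 117649 multiplications (7^6, after padding to 64x64). Strassen reduces 8 recursive multiplications to 7 at each level.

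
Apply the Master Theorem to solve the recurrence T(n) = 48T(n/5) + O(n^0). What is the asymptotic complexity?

Master Theorem for T(n) = 48T(n/5) + O(n^0):

a = 48, b = 5, c = 0
log_b(a) = log_5(48) = 2.4053

Case 1: c = 0 < log_5(48) = 2.4053
T(n) = O(n^(log_5 48))

For T(n) = 48T(n/5) + O(n^0): log_5(48) = 2.4053. This is Case 1 of the Master Theorem (c < log_b(a), work dominated by leaves), giving O(n^(log_5 48)).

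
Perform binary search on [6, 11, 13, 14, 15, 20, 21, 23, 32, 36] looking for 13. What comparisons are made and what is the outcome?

Binary search for 13 in [6, 11, 13, 14, 15, 20, 21, 23, 32, 36]:

lo=0, hi=9, mid=4, arr[mid]=15 -> 15 > 13, search left half
lo=0, hi=3, mid=1, arr[mid]=11 -> 11 < 13, search right half
lo=2, hi=3, mid=2, arr[mid]=13 -> Found target at index 2!

Binary search finds 13 at index 2 after 3 comparisons. The search repeatedly halves the search space by comparing with the middle element.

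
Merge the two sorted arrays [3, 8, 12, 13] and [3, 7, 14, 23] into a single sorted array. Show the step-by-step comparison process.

Merging process:

Compare 3 vs 3: take 3 from left. Merged: [3]
Compare 8 vs 3: take 3 from right. Merged: [3, 3]
Compare 8 vs 7: take 7 from right. Merged: [3, 3, 7]
Compare 8 vs 14: take 8 from left. Merged: [3, 3, 7, 8]
Compare 12 vs 14: take 12 from left. Merged: [3, 3, 7, 8, 12]
Compare 13 vs 14: take 13 from left. Merged: [3, 3, 7, 8, 12, 13]
Append remaining from right: [14, 23]. Merged: [3, 3, 7, 8, 12, 13, 14, 23]

Final merged array: [3, 3, 7, 8, 12, 13, 14, 23]
Total comparisons: 6

The merged array is [3, 3, 7, 8, 12, 13, 14, 23], requiring 6 comparisons. The merge step runs in O(n) time where n is the total number of elements.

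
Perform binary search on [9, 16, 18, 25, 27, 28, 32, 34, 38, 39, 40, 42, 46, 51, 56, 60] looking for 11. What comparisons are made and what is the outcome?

Binary search for 11 in [9, 16, 18, 25, 27, 28, 32, 34, 38, 39, 40, 42, 46, 51, 56, 60]:

lo=0, hi=15, mid=7, arr[mid]=34 -> 34 > 11, search left half
lo=0, hi=6, mid=3, arr[mid]=25 -> 25 > 11, search left half
lo=0, hi=2, mid=1, arr[mid]=16 -> 16 > 11, search left half
lo=0, hi=0, mid=0, arr[mid]=9 -> 9 < 11, search right half
lo=1 > hi=0, target 11 not found

Binary search determines that 11 is not in the array after 4 comparisons. The search space was exhausted without finding the target.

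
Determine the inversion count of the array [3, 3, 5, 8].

Finding inversions in [3, 3, 5, 8]:


Total inversions: 0

The array has 0 inversions. It is already sorted.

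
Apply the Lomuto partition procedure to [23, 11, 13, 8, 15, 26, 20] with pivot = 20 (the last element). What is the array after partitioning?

Lomuto partition with pivot = 20:

Initial array: [23, 11, 13, 8, 15, 26, 20]

arr[0]=23 > 20: no swap
arr[1]=11 <= 20: swap with position 0, array becomes [11, 23, 13, 8, 15, 26, 20]
arr[2]=13 <= 20: swap with position 1, array becomes [11, 13, 23, 8, 15, 26, 20]
arr[3]=8 <= 20: swap with position 2, array becomes [11, 13, 8, 23, 15, 26, 20]
arr[4]=15 <= 20: swap with position 3, array becomes [11, 13, 8, 15, 23, 26, 20]
arr[5]=26 > 20: no swap

Place pivot at position 4: [11, 13, 8, 15, 20, 26, 23]
Pivot position: 4

After partitioning with pivot 20, the array becomes [11, 13, 8, 15, 20, 26, 23]. The pivot is placed at index 4. All elements to the left of the pivot are <= 20, and all elements to the right are > 20.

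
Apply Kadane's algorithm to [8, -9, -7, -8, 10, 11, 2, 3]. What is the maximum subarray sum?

Using Kadane's algorithm on [8, -9, -7, -8, 10, 11, 2, 3]:

Scanning through the array:
Position 1 (value -9): max_ending_here = -1, max_so_far = 8
Position 2 (value -7): max_ending_here = -7, max_so_far = 8
Position 3 (value -8): max_ending_here = -8, max_so_far = 8
Position 4 (value 10): max_ending_here = 10, max_so_far = 10
Position 5 (value 11): max_ending_here = 21, max_so_far = 21
Position 6 (value 2): max_ending_here = 23, max_so_far = 23
Position 7 (value 3): max_ending_here = 26, max_so_far = 26

Maximum subarray: [10, 11, 2, 3]
Maximum sum: 26

The maximum subarray is [10, 11, 2, 3] with sum 26. This subarray runs from index 4 to index 7.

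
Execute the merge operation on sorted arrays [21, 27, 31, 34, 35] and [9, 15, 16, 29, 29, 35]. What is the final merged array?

Merging process:

Compare 21 vs 9: take 9 from right. Merged: [9]
Compare 21 vs 15: take 15 from right. Merged: [9, 15]
Compare 21 vs 16: take 16 from right. Merged: [9, 15, 16]
Compare 21 vs 29: take 21 from left. Merged: [9, 15, 16, 21]
Compare 27 vs 29: take 27 from left. Merged: [9, 15, 16, 21, 27]
Compare 31 vs 29: take 29 from right. Merged: [9, 15, 16, 21, 27, 29]
Compare 31 vs 29: take 29 from right. Merged: [9, 15, 16, 21, 27, 29, 29]
Compare 31 vs 35: take 31 from left. Merged: [9, 15, 16, 21, 27, 29, 29, 31]
Compare 34 vs 35: take 34 from left. Merged: [9, 15, 16, 21, 27, 29, 29, 31, 34]
Compare 35 vs 35: take 35 from left. Merged: [9, 15, 16, 21, 27, 29, 29, 31, 34, 35]
Append remaining from right: [35]. Merged: [9, 15, 16, 21, 27, 29, 29, 31, 34, 35, 35]

Final merged array: [9, 15, 16, 21, 27, 29, 29, 31, 34, 35, 35]
Total comparisons: 10

The merged array is [9, 15, 16, 21, 27, 29, 29, 31, 34, 35, 35], requiring 10 comparisons. The merge step runs in O(n) time where n is the total number of elements.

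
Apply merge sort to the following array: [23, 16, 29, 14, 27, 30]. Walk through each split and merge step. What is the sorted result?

Merge sort trace:

Split: [23, 16, 29, 14, 27, 30] -> [23, 16, 29] and [14, 27, 30]
  Split: [23, 16, 29] -> [23] and [16, 29]
    Split: [16, 29] -> [16] and [29]
    Merge: [16] + [29] -> [16, 29]
  Merge: [23] + [16, 29] -> [16, 23, 29]
  Split: [14, 27, 30] -> [14] and [27, 30]
    Split: [27, 30] -> [27] and [30]
    Merge: [27] + [30] -> [27, 30]
  Merge: [14] + [27, 30] -> [14, 27, 30]
Merge: [16, 23, 29] + [14, 27, 30] -> [14, 16, 23, 27, 29, 30]

Final sorted array: [14, 16, 23, 27, 29, 30]

The merge sort proceeds by recursively splitting the array and merging sorted halves.
After all merges, the sorted array is [14, 16, 23, 27, 29, 30].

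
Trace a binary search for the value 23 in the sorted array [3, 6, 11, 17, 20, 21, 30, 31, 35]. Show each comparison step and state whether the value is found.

Binary search for 23 in [3, 6, 11, 17, 20, 21, 30, 31, 35]:

lo=0, hi=8, mid=4, arr[mid]=20 -> 20 < 23, search right half
lo=5, hi=8, mid=6, arr[mid]=30 -> 30 > 23, search left half
lo=5, hi=5, mid=5, arr[mid]=21 -> 21 < 23, search right half
lo=6 > hi=5, target 23 not found

Binary search determines that 23 is not in the array after 3 comparisons. The search space was exhausted without finding the target.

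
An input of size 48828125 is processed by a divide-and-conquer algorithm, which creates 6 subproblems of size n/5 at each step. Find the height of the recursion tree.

For divide and conquer with division factor 5:

Problem sizes at each level:
Level 0: 48828125
Level 1: 9765625
Level 2: 1953125
Level 3: 390625
Level 4: 78125
Level 5: 15625
Level 6: 3125
Level 7: 625
Level 8: 125
Level 9: 25
Level 10: 5
Level 11: 1

The root is level 0 and the size-1 base case is level 11 (the tree spans levels 0 through 11, i.e. 12 levels counting the root), so the depth is the number of divisions: log_5(48828125) = 11

The recursion tree depth is log_5(48828125) = 11. At each level, the problem size is divided by 5, so it takes 11 divisions to reduce to a base case of size 1. The algorithm makes 6 recursive calls at each level.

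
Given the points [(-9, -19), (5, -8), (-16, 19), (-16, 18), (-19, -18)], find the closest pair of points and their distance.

Computing all pairwise distances among 5 points:

d((-9, -19), (5, -8)) = 17.8045
d((-9, -19), (-16, 19)) = 38.6394
d((-9, -19), (-16, 18)) = 37.6563
d((-9, -19), (-19, -18)) = 10.0499
d((5, -8), (-16, 19)) = 34.2053
d((5, -8), (-16, 18)) = 33.4215
d((5, -8), (-19, -18)) = 26.0
d((-16, 19), (-16, 18)) = 1.0 <-- minimum
d((-16, 19), (-19, -18)) = 37.1214
d((-16, 18), (-19, -18)) = 36.1248

Closest pair: (-16, 19) and (-16, 18) with distance 1.0

The closest pair is (-16, 19) and (-16, 18) with Euclidean distance 1.0. For 5 points, brute-force pairwise comparison is shown above. For large n, the divide-and-conquer algorithm (sort by x, recurse on halves, check the dividing strip) achieves O(n log n).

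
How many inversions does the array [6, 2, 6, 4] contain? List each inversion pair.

Finding inversions in [6, 2, 6, 4]:

(0, 1): arr[0]=6 > arr[1]=2
(0, 3): arr[0]=6 > arr[3]=4
(2, 3): arr[2]=6 > arr[3]=4

Total inversions: 3

The array has 3 inversion(s): (0,1), (0,3), (2,3). Each pair (i,j) satisfies i < j and arr[i] > arr[j].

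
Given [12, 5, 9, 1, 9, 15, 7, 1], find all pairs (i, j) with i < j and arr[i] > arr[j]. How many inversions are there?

Finding inversions in [12, 5, 9, 1, 9, 15, 7, 1]:

(0, 1): arr[0]=12 > arr[1]=5
(0, 2): arr[0]=12 > arr[2]=9
(0, 3): arr[0]=12 > arr[3]=1
(0, 4): arr[0]=12 > arr[4]=9
(0, 6): arr[0]=12 > arr[6]=7
(0, 7): arr[0]=12 > arr[7]=1
(1, 3): arr[1]=5 > arr[3]=1
(1, 7): arr[1]=5 > arr[7]=1
(2, 3): arr[2]=9 > arr[3]=1
(2, 6): arr[2]=9 > arr[6]=7
(2, 7): arr[2]=9 > arr[7]=1
(4, 6): arr[4]=9 > arr[6]=7
(4, 7): arr[4]=9 > arr[7]=1
(5, 6): arr[5]=15 > arr[6]=7
(5, 7): arr[5]=15 > arr[7]=1
(6, 7): arr[6]=7 > arr[7]=1

Total inversions: 16

The array has 16 inversion(s): (0,1), (0,2), (0,3), (0,4), (0,6), (0,7), (1,3), (1,7), (2,3), (2,6), (2,7), (4,6), (4,7), (5,6), (5,7), (6,7). Each pair (i,j) satisfies i < j and arr[i] > arr[j].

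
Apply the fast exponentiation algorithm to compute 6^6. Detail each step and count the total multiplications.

Computing 6^6 by squaring (build up from 6^1; each line after the first costs one multiplication):

6^1 = 6
6^2 = (6^1)^2 = 6^2 = 36
6^3 = 6 * 6^2 = 6 * 36 = 216
6^6 = (6^3)^2 = 216^2 = 46656

Result: 46656
Multiplications needed: 3 (3 lines after 6^1)

6^6 = 46656. Using exponentiation by squaring, this requires 3 multiplications. The key idea: if the exponent is even, square the half-power; if odd, multiply by the base once.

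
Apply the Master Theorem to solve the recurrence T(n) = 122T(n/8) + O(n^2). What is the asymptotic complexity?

Master Theorem for T(n) = 122T(n/8) + O(n^2):

a = 122, b = 8, c = 2
log_b(a) = log_8(122) = 2.3102

Case 1: c = 2 < log_8(122) = 2.3102
T(n) = O(n^(log_8 122))

For T(n) = 122T(n/8) + O(n^2): log_8(122) = 2.3102. This is Case 1 of the Master Theorem (c < log_b(a), work dominated by leaves), giving O(n^(log_8 122)).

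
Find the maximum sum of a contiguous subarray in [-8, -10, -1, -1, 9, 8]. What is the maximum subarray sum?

Using Kadane's algorithm on [-8, -10, -1, -1, 9, 8]:

Scanning through the array:
Position 1 (value -10): max_ending_here = -10, max_so_far = -8
Position 2 (value -1): max_ending_here = -1, max_so_far = -1
Position 3 (value -1): max_ending_here = -1, max_so_far = -1
Position 4 (value 9): max_ending_here = 9, max_so_far = 9
Position 5 (value 8): max_ending_here = 17, max_so_far = 17

Maximum subarray: [9, 8]
Maximum sum: 17

The maximum subarray is [9, 8] with sum 17. This subarray runs from index 4 to index 5.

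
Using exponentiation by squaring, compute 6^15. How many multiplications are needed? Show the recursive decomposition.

Computing 6^15 by squaring (build up from 6^1; each line after the first costs one multiplication):

6^1 = 6
6^2 = (6^1)^2 = 6^2 = 36
6^3 = 6 * 6^2 = 6 * 36 = 216
6^6 = (6^3)^2 = 216^2 = 46656
6^7 = 6 * 6^6 = 6 * 46656 = 279936
6^14 = (6^7)^2 = 279936^2 = 78364164096
6^15 = 6 * 6^14 = 6 * 78364164096 = 470184984576

Result: 470184984576
Multiplications needed: 6 (6 lines after 6^1)

6^15 = 470184984576. Using exponentiation by squaring, this requires 6 multiplications. The key idea: if the exponent is even, square the half-power; if odd, multiply by the base once.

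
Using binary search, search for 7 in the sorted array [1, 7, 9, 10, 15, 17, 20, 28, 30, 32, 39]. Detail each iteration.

Binary search for 7 in [1, 7, 9, 10, 15, 17, 20, 28, 30, 32, 39]:

lo=0, hi=10, mid=5, arr[mid]=17 -> 17 > 7, search left half
lo=0, hi=4, mid=2, arr[mid]=9 -> 9 > 7, search left half
lo=0, hi=1, mid=0, arr[mid]=1 -> 1 < 7, search right half
lo=1, hi=1, mid=1, arr[mid]=7 -> Found target at index 1!

Binary search finds 7 at index 1 after 4 comparisons. The search repeatedly halves the search space by comparing with the middle element.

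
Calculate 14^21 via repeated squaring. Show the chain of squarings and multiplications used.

Computing 14^21 by squaring (build up from 14^1; each line after the first costs one multiplication):

14^1 = 14
14^2 = (14^1)^2 = 14^2 = 196
14^4 = (14^2)^2 = 196^2 = 38416
14^5 = 14 * 14^4 = 14 * 38416 = 537824
14^10 = (14^5)^2 = 537824^2 = 289254654976
14^20 = (14^10)^2 = 289254654976^2 = 83668255425284801560576
14^21 = 14 * 14^20 = 14 * 83668255425284801560576 = 1171355575953987221848064

Result: 1171355575953987221848064
Multiplications needed: 6 (6 lines after 14^1)

14^21 = 1171355575953987221848064. Using exponentiation by squaring, this requires 6 multiplications. The key idea: if the exponent is even, square the half-power; if odd, multiply by the base once.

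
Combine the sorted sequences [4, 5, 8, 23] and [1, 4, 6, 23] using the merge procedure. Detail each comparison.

Merging process:

Compare 4 vs 1: take 1 from right. Merged: [1]
Compare 4 vs 4: take 4 from left. Merged: [1, 4]
Compare 5 vs 4: take 4 from right. Merged: [1, 4, 4]
Compare 5 vs 6: take 5 from left. Merged: [1, 4, 4, 5]
Compare 8 vs 6: take 6 from right. Merged: [1, 4, 4, 5, 6]
Compare 8 vs 23: take 8 from left. Merged: [1, 4, 4, 5, 6, 8]
Compare 23 vs 23: take 23 from left. Merged: [1, 4, 4, 5, 6, 8, 23]
Append remaining from right: [23]. Merged: [1, 4, 4, 5, 6, 8, 23, 23]

Final merged array: [1, 4, 4, 5, 6, 8, 23, 23]
Total comparisons: 7

The merged array is [1, 4, 4, 5, 6, 8, 23, 23], requiring 7 comparisons. The merge step runs in O(n) time where n is the total number of elements.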